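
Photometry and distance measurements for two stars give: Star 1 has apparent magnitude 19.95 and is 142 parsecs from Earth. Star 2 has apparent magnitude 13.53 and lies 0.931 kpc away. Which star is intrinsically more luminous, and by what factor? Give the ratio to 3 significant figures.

Star 2 is more luminous, by a factor of 15900.

Star 1: M = m − 5 log₁₀ d + 5 = 19.95 − 5·2.1523 + 5 = 14.189
Star 2: d = 0.931 kpc = 931.0 pc
Star 2: M = m − 5 log₁₀ d + 5 = 13.53 − 5·2.9689 + 5 = 3.685
ΔM = M_1 − M_2 = 14.189 − (3.685) = 10.503; smaller M is more luminous → Star 2.
L ratio = 10^(0.4 |ΔM|) = 10^4.201 = 15900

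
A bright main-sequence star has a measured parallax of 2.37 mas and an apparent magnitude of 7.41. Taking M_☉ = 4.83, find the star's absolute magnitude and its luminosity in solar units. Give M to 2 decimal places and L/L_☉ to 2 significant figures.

d = 1/p = 1000/2.37 mas = 421.9 pc
M = m − 5 log₁₀ d + 5 = 7.41 − 5·2.6253 + 5 = -0.716
M − M_☉ = -0.716 − 4.83 = -5.546
L/L_☉ = 10^(−0.4 × -5.546) = 165.4

M ≈ -0.72; L/L_☉ ≈ 170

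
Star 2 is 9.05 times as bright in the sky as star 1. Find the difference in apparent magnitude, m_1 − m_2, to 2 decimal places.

m_1 − m_2 ≈ 2.39

Pogson: Δm = −2.5 log₁₀(ratio) = −2.5 log₁₀(9.05) = −2.5 × 0.9566 = -2.392
Star 2 is brighter so has the smaller magnitude: m_1 − m_2 is positive.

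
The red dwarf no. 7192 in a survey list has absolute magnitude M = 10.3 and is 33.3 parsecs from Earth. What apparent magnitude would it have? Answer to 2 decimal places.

m = M + 5 log₁₀ d − 5 = 10.3 + 5·1.5224 − 5 = 12.912

m ≈ 12.91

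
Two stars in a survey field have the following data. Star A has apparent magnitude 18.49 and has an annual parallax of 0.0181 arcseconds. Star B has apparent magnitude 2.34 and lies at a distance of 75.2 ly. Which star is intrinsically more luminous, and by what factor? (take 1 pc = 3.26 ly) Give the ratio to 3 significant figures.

Star B is more luminous, by a factor of 503000.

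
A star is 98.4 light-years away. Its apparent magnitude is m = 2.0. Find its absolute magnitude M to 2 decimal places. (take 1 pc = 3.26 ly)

d = 98.4 ly / 3.26 = 30.18 pc
5 log₁₀(d/10 pc) = 5 log₁₀(30.18) − 5 = 2.399
M = m − 5 log₁₀(d/10) = 2.0 − 2.399 = -0.399

M ≈ -0.40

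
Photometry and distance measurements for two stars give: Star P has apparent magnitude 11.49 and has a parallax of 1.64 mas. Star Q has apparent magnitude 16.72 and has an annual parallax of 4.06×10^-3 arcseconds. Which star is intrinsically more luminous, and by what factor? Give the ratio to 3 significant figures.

Star P: p = 1.64 mas = 1.64×10^-3″ → d = 1/p = 609.8 pc
Star P: M = m − 5 log₁₀ d + 5 = 11.49 − 5·2.7852 + 5 = 2.564
Star Q: d = 1/p = 1/4.06×10^-3″ = 246.3 pc
Star Q: M = m − 5 log₁₀ d + 5 = 16.72 − 5·2.3915 + 5 = 9.763
ΔM = M_P − M_Q = 2.564 − (9.763) = -7.198; smaller M is more luminous → Star P.
L ratio = 10^(0.4 |ΔM|) = 10^2.879 = 757.5

Star P is more luminous, by a factor of 757.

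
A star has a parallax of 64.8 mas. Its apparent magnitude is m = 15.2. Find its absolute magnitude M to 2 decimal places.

M ≈ 14.26

p = 64.8 mas = 0.0648″ → d = 1/p = 15.43 pc
5 log₁₀(d/10 pc) = 5 log₁₀(15.43) − 5 = 0.942
M = m − 5 log₁₀(d/10) = 15.2 − 0.942 = 14.258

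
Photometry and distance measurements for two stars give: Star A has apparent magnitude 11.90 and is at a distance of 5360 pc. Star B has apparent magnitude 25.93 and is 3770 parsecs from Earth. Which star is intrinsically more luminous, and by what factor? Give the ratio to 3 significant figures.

Star A is more luminous, by a factor of 827000.

Star A: M = m − 5 log₁₀ d + 5 = 11.90 − 5·3.7292 + 5 = -1.746
Star B: M = m − 5 log₁₀ d + 5 = 25.93 − 5·3.5763 + 5 = 13.048
ΔM = M_A − M_B = -1.746 − (13.048) = -14.794; smaller M is more luminous → Star A.
L ratio = 10^(0.4 |ΔM|) = 10^5.918 = 827300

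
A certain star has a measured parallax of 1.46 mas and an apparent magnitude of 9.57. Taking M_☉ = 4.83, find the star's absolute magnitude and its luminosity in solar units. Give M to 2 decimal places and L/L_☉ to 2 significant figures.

d = 1/p = 1000/1.46 mas = 684.9 pc
M = m − 5 log₁₀ d + 5 = 9.57 − 5·2.8356 + 5 = 0.392
M − M_☉ = 0.392 − 4.83 = -4.438
L/L_☉ = 10^(−0.4 × -4.438) = 59.61

M ≈ 0.39; L/L_☉ ≈ 60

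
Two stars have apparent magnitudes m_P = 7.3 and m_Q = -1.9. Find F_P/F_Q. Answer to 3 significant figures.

Magnitude difference = 9.2
Flux ratio = 10^(−0.4 Δm) = 10^(−0.4 × 9.2) = 10^-3.680 = 2.089×10^-4

F_P/F_Q ≈ 2.09×10^-4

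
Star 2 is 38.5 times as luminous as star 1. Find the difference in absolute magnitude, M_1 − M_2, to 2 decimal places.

Pogson: ΔM = −2.5 log₁₀(ratio) = −2.5 log₁₀(38.5) = −2.5 × 1.5855 = -3.964
Star 2 is brighter so has the smaller magnitude: M_1 − M_2 is positive.

M_1 − M_2 ≈ 3.96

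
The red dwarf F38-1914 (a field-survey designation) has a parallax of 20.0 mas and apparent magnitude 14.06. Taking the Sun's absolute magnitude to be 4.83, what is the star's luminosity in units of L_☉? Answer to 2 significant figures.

d = 1/p = 1000/20.0 mas = 50.00 pc
M = m − 5 log₁₀ d + 5 = 14.06 − 5·1.6990 + 5 = 10.565
M − M_☉ = 10.565 − 4.83 = 5.735
L/L_☉ = 10^(−0.4 × 5.735) = 5.081×10^-3

L/L_☉ ≈ 5.1×10^-3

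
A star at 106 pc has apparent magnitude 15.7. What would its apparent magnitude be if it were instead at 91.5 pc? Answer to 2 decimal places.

Flux ∝ 1/d², so Δm = 5 log₁₀(d₂/d₁) = 5 log₁₀(91.5/106) = -0.319
m₂ = m₁ + Δm = 15.7 + (-0.319) = 15.381

m ≈ 15.38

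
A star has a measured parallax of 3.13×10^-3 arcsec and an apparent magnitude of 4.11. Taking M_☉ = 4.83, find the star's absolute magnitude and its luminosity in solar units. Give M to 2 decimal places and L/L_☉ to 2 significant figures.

d = 1/p = 1/3.13×10^-3″ = 319.5 pc
M = m − 5 log₁₀ d + 5 = 4.11 − 5·2.5045 + 5 = -3.412
M − M_☉ = -3.412 − 4.83 = -8.242
L/L_☉ = 10^(−0.4 × -8.242) = 1981

M ≈ -3.41; L/L_☉ ≈ 2000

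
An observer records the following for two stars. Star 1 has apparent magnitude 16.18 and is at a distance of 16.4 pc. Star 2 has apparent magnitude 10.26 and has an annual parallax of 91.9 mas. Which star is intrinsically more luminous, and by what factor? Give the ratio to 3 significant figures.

Star 1: M = m − 5 log₁₀ d + 5 = 16.18 − 5·1.2148 + 5 = 15.106
Star 2: p = 91.9 mas = 0.0919″ → d = 1/p = 10.88 pc
Star 2: M = m − 5 log₁₀ d + 5 = 10.26 − 5·1.0367 + 5 = 10.077
ΔM = M_1 − M_2 = 15.106 − (10.077) = 5.029; smaller M is more luminous → Star 2.
L ratio = 10^(0.4 |ΔM|) = 10^2.012 = 102.7

Star 2 is more luminous, by a factor of 103.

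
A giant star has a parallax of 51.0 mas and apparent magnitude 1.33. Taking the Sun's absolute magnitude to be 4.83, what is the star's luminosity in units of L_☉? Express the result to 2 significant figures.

L/L_☉ ≈ 97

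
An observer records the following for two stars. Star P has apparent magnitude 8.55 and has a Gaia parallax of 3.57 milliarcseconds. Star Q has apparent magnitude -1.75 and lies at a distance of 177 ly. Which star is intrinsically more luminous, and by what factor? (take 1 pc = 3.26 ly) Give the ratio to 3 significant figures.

Star P: p = 3.57 mas = 3.57×10^-3″ → d = 1/p = 280.1 pc
Star P: M = m − 5 log₁₀ d + 5 = 8.55 − 5·2.4473 + 5 = 1.313
Star Q: d = 177 ly / 3.26 = 54.29 pc
Star Q: M = m − 5 log₁₀ d + 5 = -1.75 − 5·1.7348 + 5 = -5.424
ΔM = M_P − M_Q = 1.313 − (-5.424) = 6.737; smaller M is more luminous → Star Q.
L ratio = 10^(0.4 |ΔM|) = 10^2.695 = 495.3

Star Q is more luminous, by a factor of 495.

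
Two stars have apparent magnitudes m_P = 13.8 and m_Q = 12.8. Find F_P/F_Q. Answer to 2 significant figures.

Δm = 13.8 − (12.8) = 1.0
Flux ratio = 10^(−0.4 Δm) = 10^(−0.4 × 1.0) = 10^-0.400 = 0.3981

F_P/F_Q ≈ 0.40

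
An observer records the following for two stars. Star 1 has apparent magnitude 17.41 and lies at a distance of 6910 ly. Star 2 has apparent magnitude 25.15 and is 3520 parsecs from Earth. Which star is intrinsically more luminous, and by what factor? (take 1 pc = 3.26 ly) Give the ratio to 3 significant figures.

Star 1: d = 6910 ly / 3.26 = 2120 pc
Star 1: M = m − 5 log₁₀ d + 5 = 17.41 − 5·3.3263 + 5 = 5.779
Star 2: M = m − 5 log₁₀ d + 5 = 25.15 − 5·3.5465 + 5 = 12.417
ΔM = M_1 − M_2 = 5.779 − (12.417) = -6.639; smaller M is more luminous → Star 1.
L ratio = 10^(0.4 |ΔM|) = 10^2.655 = 452.3

Star 1 is more luminous, by a factor of 452.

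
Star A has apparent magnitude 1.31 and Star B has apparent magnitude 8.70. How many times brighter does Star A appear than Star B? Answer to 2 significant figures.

900

Magnitude difference = -7.39
Flux ratio = 10^(−0.4 Δm) = 10^(−0.4 × -7.39) = 10^2.956 = 903.6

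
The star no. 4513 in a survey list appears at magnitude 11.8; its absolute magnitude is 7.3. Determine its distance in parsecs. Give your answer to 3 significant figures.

Distance modulus: m − M = 11.8 − (7.3) = 4.500
m − M = 5 log₁₀ d − 5
log₁₀ d = (m − M)/5 + 1 = 1.9000
d = 10^1.9000 = 79.43 pc

d ≈ 79.4 pc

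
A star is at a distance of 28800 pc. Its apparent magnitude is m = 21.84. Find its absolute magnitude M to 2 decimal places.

5 log₁₀(d/10 pc) = 5 log₁₀(28800) − 5 = 17.297
M = m − 5 log₁₀(d/10) = 21.84 − 17.297 = 4.543

M ≈ 4.54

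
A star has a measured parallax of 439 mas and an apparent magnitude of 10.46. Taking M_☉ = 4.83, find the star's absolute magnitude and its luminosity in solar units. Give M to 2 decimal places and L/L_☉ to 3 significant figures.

M ≈ 13.67; L/L_☉ ≈ 2.90×10^-4

d = 1/p = 1000/439 mas = 2.278 pc
M = m − 5 log₁₀ d + 5 = 10.46 − 5·0.3575 + 5 = 13.672
M − M_☉ = 13.672 − 4.83 = 8.842
L/L_☉ = 10^(−0.4 × 8.842) = 2.904×10^-4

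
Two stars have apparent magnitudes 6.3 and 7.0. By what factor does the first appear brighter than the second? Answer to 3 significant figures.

1.91

Δm = 6.3 − (7.0) = -0.7
Flux ratio = 10^(−0.4 Δm) = 10^(−0.4 × -0.7) = 10^0.280 = 1.905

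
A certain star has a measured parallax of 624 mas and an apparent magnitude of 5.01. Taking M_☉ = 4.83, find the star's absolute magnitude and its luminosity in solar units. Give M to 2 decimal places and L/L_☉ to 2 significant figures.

d = 1/p = 1000/624 mas = 1.603 pc
M = m − 5 log₁₀ d + 5 = 5.01 − 5·0.2048 + 5 = 8.986
M − M_☉ = 8.986 − 4.83 = 4.156
L/L_☉ = 10^(−0.4 × 4.156) = 0.02176

M ≈ 8.99; L/L_☉ ≈ 0.022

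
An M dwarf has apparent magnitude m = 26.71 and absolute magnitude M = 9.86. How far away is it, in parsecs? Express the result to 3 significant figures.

d ≈ 23400 pc

μ = m − M = 16.850
m − M = 5 log₁₀ d − 5
log₁₀ d = (m − M)/5 + 1 = 4.3700
d = 10^4.3700 = 23440 pc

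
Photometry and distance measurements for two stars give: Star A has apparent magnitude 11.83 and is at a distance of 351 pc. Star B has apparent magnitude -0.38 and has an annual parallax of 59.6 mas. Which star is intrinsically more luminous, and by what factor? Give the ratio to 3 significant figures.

Star A: M = m − 5 log₁₀ d + 5 = 11.83 − 5·2.5453 + 5 = 4.103
Star B: p = 59.6 mas = 0.0596″ → d = 1/p = 16.78 pc
Star B: M = m − 5 log₁₀ d + 5 = -0.38 − 5·1.2248 + 5 = -1.504
ΔM = M_A − M_B = 4.103 − (-1.504) = 5.607; smaller M is more luminous → Star B.
L ratio = 10^(0.4 |ΔM|) = 10^2.243 = 174.9

Star B is more luminous, by a factor of 175.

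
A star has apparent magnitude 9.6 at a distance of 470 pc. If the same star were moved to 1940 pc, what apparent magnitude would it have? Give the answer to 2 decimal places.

Flux ∝ 1/d², so Δm = 5 log₁₀(d₂/d₁) = 5 log₁₀(1940/470) = 3.079
m₂ = m₁ + Δm = 9.6 + (3.079) = 12.679

m ≈ 12.68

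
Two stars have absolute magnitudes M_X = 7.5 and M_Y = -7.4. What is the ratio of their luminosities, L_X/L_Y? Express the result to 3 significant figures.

ΔM = M_X − M_Y = 14.9
L_X/L_Y = 10^(−0.4 ΔM) = 10^-5.960 = 1.096×10^-6

L_X/L_Y ≈ 1.10×10^-6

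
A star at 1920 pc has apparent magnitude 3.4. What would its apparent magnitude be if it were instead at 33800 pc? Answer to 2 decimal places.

Flux ∝ 1/d², so Δm = 5 log₁₀(d₂/d₁) = 5 log₁₀(33800/1920) = 6.228
m₂ = m₁ + Δm = 3.4 + (6.228) = 9.628

m ≈ 9.63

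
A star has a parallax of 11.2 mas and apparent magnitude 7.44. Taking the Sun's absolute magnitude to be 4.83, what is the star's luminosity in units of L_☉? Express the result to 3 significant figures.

L/L_☉ ≈ 7.20

d = 1/p = 1000/11.2 mas = 89.29 pc
M = m − 5 log₁₀ d + 5 = 7.44 − 5·1.9508 + 5 = 2.686
M − M_☉ = 2.686 − 4.83 = -2.144
L/L_☉ = 10^(−0.4 × -2.144) = 7.204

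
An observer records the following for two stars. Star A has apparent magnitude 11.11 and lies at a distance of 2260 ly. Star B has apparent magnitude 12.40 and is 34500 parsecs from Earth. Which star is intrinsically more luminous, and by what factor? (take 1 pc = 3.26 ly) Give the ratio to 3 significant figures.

Star B is more luminous, by a factor of 755.

Star A: d = 2260 ly / 3.26 = 693.3 pc
Star A: M = m − 5 log₁₀ d + 5 = 11.11 − 5·2.8409 + 5 = 1.906
Star B: M = m − 5 log₁₀ d + 5 = 12.40 − 5·4.5378 + 5 = -5.289
ΔM = M_A − M_B = 1.906 − (-5.289) = 7.195; smaller M is more luminous → Star B.
L ratio = 10^(0.4 |ΔM|) = 10^2.878 = 754.8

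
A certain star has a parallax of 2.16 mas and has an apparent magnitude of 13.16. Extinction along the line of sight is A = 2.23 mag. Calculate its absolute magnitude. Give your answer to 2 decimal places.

M ≈ 2.60

p = 2.16 mas = 2.16×10^-3″ → d = 1/p = 463.0 pc
5 log₁₀(d/10 pc) = 5 log₁₀(463.0) − 5 = 8.328
M = m − 5 log₁₀(d/10) − A = 13.16 − 8.328 − 2.23 = 2.602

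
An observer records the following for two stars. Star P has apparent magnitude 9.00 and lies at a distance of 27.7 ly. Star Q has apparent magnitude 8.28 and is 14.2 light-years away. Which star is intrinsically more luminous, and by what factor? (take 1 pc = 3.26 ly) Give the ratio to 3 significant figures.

Star P is more luminous, by a factor of 1.96.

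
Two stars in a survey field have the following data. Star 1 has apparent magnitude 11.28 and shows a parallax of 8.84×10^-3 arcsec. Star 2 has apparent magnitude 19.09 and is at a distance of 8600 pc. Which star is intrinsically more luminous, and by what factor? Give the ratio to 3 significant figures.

Star 1: d = 1/p = 1/8.84×10^-3″ = 113.1 pc
Star 1: M = m − 5 log₁₀ d + 5 = 11.28 − 5·2.0535 + 5 = 6.012
Star 2: M = m − 5 log₁₀ d + 5 = 19.09 − 5·3.9345 + 5 = 4.418
ΔM = M_1 − M_2 = 6.012 − (4.418) = 1.595; smaller M is more luminous → Star 2.
L ratio = 10^(0.4 |ΔM|) = 10^0.638 = 4.344

Star 2 is more luminous, by a factor of 4.34.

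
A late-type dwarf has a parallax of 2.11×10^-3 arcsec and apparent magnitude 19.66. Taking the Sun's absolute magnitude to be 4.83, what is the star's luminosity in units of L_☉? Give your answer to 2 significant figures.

d = 1/p = 1/2.11×10^-3″ = 473.9 pc
M = m − 5 log₁₀ d + 5 = 19.66 − 5·2.6757 + 5 = 11.281
M − M_☉ = 11.281 − 4.83 = 6.451
L/L_☉ = 10^(−0.4 × 6.451) = 2.627×10^-3

L/L_☉ ≈ 2.6×10^-3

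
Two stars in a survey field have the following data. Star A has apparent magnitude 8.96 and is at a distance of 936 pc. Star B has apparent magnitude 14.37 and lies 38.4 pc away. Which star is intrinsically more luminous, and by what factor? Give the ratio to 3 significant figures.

Star A: M = m − 5 log₁₀ d + 5 = 8.96 − 5·2.9713 + 5 = -0.896
Star B: M = m − 5 log₁₀ d + 5 = 14.37 − 5·1.5843 + 5 = 11.448
ΔM = M_A − M_B = -0.896 − (11.448) = -12.345; smaller M is more luminous → Star A.
L ratio = 10^(0.4 |ΔM|) = 10^4.938 = 86670

Star A is more luminous, by a factor of 86700.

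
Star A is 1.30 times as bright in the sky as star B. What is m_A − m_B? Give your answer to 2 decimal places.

m_A − m_B ≈ -0.28

Pogson: Δm = −2.5 log₁₀(ratio) = −2.5 log₁₀(1.30) = −2.5 × 0.1139 = -0.285
Star A is brighter, so it has the smaller magnitude: the difference is negative.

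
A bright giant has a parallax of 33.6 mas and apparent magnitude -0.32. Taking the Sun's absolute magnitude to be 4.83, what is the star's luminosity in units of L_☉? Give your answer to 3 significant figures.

L/L_☉ ≈ 1020

d = 1/p = 1000/33.6 mas = 29.76 pc
M = m − 5 log₁₀ d + 5 = -0.32 − 5·1.4737 + 5 = -2.688
M − M_☉ = -2.688 − 4.83 = -7.518
L/L_☉ = 10^(−0.4 × -7.518) = 1017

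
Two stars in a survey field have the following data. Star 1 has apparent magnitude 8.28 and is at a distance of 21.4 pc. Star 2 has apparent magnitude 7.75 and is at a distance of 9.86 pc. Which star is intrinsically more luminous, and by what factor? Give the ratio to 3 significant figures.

Star 1 is more luminous, by a factor of 2.89.

Star 1: M = m − 5 log₁₀ d + 5 = 8.28 − 5·1.3304 + 5 = 6.628
Star 2: M = m − 5 log₁₀ d + 5 = 7.75 − 5·0.9939 + 5 = 7.781
ΔM = M_1 − M_2 = 6.628 − (7.781) = -1.153; smaller M is more luminous → Star 1.
L ratio = 10^(0.4 |ΔM|) = 10^0.461 = 2.891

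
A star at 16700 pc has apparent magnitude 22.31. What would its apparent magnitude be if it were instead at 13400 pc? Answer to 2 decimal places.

m ≈ 21.83

Flux ∝ 1/d², so Δm = 5 log₁₀(d₂/d₁) = 5 log₁₀(13400/16700) = -0.478
m₂ = m₁ + Δm = 22.31 + (-0.478) = 21.832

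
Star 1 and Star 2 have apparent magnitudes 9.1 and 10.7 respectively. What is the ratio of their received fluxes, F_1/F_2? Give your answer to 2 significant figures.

F_1/F_2 ≈ 4.4

Magnitude difference = -1.6
Flux ratio = 10^(−0.4 Δm) = 10^(−0.4 × -1.6) = 10^0.640 = 4.365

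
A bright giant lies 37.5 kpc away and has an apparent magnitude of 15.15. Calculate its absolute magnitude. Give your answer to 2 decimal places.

M ≈ -2.72

d = 37.5 kpc = 37500 pc
5 log₁₀(d/10 pc) = 5 log₁₀(37500) − 5 = 17.870
M = m − 5 log₁₀(d/10) = 15.15 − 17.870 = -2.720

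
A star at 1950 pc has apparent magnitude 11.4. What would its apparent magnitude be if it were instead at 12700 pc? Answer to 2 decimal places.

m ≈ 15.47

Flux ∝ 1/d², so Δm = 5 log₁₀(d₂/d₁) = 5 log₁₀(12700/1950) = 4.069
m₂ = m₁ + Δm = 11.4 + (4.069) = 15.469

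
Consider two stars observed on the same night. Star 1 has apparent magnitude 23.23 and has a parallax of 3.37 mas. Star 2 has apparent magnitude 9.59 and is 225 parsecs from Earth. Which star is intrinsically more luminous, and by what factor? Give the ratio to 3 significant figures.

Star 2 is more luminous, by a factor of 164000.

Star 1: p = 3.37 mas = 3.37×10^-3″ → d = 1/p = 296.7 pc
Star 1: M = m − 5 log₁₀ d + 5 = 23.23 − 5·2.4724 + 5 = 15.868
Star 2: M = m − 5 log₁₀ d + 5 = 9.59 − 5·2.3522 + 5 = 2.829
ΔM = M_1 − M_2 = 15.868 − (2.829) = 13.039; smaller M is more luminous → Star 2.
L ratio = 10^(0.4 |ΔM|) = 10^5.216 = 164300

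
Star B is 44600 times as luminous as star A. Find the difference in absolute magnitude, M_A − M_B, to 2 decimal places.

Pogson: ΔM = −2.5 log₁₀(ratio) = −2.5 log₁₀(44600) = −2.5 × 4.6493 = -11.623
Star B is brighter so has the smaller magnitude: M_A − M_B is positive.

M_A − M_B ≈ 11.62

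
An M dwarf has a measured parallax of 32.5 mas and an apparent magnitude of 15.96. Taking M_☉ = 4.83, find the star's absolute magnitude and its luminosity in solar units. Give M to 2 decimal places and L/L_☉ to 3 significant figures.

d = 1/p = 1000/32.5 mas = 30.77 pc
M = m − 5 log₁₀ d + 5 = 15.96 − 5·1.4881 + 5 = 13.519
M − M_☉ = 13.519 − 4.83 = 8.689
L/L_☉ = 10^(−0.4 × 8.689) = 3.344×10^-4

M ≈ 13.52; L/L_☉ ≈ 3.34×10^-4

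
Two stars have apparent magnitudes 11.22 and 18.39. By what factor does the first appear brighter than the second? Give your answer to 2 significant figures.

Magnitude difference = -7.17
Flux ratio = 10^(−0.4 Δm) = 10^(−0.4 × -7.17) = 10^2.868 = 737.9

740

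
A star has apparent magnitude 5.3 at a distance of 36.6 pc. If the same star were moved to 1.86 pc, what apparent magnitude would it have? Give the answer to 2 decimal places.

m ≈ -1.17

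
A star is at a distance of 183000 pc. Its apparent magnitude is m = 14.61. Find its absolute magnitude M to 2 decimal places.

5 log₁₀(d/10 pc) = 5 log₁₀(183000) − 5 = 21.312
M = m − 5 log₁₀(d/10) = 14.61 − 21.312 = -6.702

M ≈ -6.70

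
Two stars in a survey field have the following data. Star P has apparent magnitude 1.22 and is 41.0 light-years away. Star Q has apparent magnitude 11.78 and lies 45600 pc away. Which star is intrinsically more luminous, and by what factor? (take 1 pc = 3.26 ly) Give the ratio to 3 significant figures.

Star Q is more luminous, by a factor of 785.

Star P: d = 41.0 ly / 3.26 = 12.58 pc
Star P: M = m − 5 log₁₀ d + 5 = 1.22 − 5·1.0996 + 5 = 0.722
Star Q: M = m − 5 log₁₀ d + 5 = 11.78 − 5·4.6590 + 5 = -6.515
ΔM = M_P − M_Q = 0.722 − (-6.515) = 7.237; smaller M is more luminous → Star Q.
L ratio = 10^(0.4 |ΔM|) = 10^2.895 = 784.9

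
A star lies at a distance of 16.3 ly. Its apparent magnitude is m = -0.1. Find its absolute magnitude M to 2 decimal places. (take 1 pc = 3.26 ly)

d = 16.3 ly / 3.26 = 5.000 pc
5 log₁₀(d/10 pc) = 5 log₁₀(5.000) − 5 = -1.505
M = m − 5 log₁₀(d/10) = -0.1 + 1.505 = 1.405

M ≈ 1.41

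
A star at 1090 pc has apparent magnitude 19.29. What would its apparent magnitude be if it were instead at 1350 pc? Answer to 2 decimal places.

m ≈ 19.75

Flux ∝ 1/d², so Δm = 5 log₁₀(d₂/d₁) = 5 log₁₀(1350/1090) = 0.465
m₂ = m₁ + Δm = 19.29 + (0.465) = 19.755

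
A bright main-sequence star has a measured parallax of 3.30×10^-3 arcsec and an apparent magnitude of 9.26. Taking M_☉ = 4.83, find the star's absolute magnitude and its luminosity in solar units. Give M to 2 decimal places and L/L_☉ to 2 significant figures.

M ≈ 1.85; L/L_☉ ≈ 16

d = 1/p = 1/3.30×10^-3″ = 303.0 pc
M = m − 5 log₁₀ d + 5 = 9.26 − 5·2.4815 + 5 = 1.853
M − M_☉ = 1.853 − 4.83 = -2.977
L/L_☉ = 10^(−0.4 × -2.977) = 15.52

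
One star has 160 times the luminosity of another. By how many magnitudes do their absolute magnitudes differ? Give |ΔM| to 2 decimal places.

|ΔM| ≈ 5.51

Pogson: ΔM = −2.5 log₁₀(ratio) = −2.5 log₁₀(160) = −2.5 × 2.2041 = -5.510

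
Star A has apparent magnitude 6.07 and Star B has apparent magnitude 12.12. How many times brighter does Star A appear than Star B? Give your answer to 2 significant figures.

Δm = 6.07 − (12.12) = -6.05
Flux ratio = 10^(−0.4 Δm) = 10^(−0.4 × -6.05) = 10^2.420 = 263.0

260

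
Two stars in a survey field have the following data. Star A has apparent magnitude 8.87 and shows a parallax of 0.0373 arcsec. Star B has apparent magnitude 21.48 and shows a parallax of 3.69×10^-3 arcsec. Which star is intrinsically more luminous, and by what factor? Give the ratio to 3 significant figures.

Star A: d = 1/p = 1/0.0373″ = 26.81 pc
Star A: M = m − 5 log₁₀ d + 5 = 8.87 − 5·1.4283 + 5 = 6.729
Star B: d = 1/p = 1/3.69×10^-3″ = 271.0 pc
Star B: M = m − 5 log₁₀ d + 5 = 21.48 − 5·2.4330 + 5 = 14.315
ΔM = M_A − M_B = 6.729 − (14.315) = -7.587; smaller M is more luminous → Star A.
L ratio = 10^(0.4 |ΔM|) = 10^3.035 = 1083

Star A is more luminous, by a factor of 1080.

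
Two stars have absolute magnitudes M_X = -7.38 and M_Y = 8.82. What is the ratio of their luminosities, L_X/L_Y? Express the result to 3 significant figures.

L_X/L_Y ≈ 3.02×10^6

ΔM = M_X − M_Y = -16.20
L_X/L_Y = 10^(−0.4 ΔM) = 10^6.480 = 3.020×10^6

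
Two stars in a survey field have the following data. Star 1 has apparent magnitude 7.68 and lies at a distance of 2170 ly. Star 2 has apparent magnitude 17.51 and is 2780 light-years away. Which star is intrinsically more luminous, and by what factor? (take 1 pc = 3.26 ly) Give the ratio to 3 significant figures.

Star 1 is more luminous, by a factor of 5210.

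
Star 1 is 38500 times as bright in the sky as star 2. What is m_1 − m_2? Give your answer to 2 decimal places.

m_1 − m_2 ≈ -11.46

Pogson: Δm = −2.5 log₁₀(ratio) = −2.5 log₁₀(38500) = −2.5 × 4.5855 = -11.464
Star 1 is brighter, so it has the smaller magnitude: the difference is negative.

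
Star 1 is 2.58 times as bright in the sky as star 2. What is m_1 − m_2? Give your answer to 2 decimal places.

m_1 − m_2 ≈ -1.03

Pogson: Δm = −2.5 log₁₀(ratio) = −2.5 log₁₀(2.58) = −2.5 × 0.4116 = -1.029
Star 1 is brighter, so it has the smaller magnitude: the difference is negative.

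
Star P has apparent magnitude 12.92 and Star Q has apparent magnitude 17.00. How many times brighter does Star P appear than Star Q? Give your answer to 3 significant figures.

42.9

Δm = 12.92 − (17.00) = -4.08
Flux ratio = 10^(−0.4 Δm) = 10^(−0.4 × -4.08) = 10^1.632 = 42.85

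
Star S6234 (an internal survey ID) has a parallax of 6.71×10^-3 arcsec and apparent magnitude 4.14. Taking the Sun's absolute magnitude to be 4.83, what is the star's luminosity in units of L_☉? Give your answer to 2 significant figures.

L/L_☉ ≈ 420

d = 1/p = 1/6.71×10^-3″ = 149.0 pc
M = m − 5 log₁₀ d + 5 = 4.14 − 5·2.1733 + 5 = -1.726
M − M_☉ = -1.726 − 4.83 = -6.556
L/L_☉ = 10^(−0.4 × -6.556) = 419.3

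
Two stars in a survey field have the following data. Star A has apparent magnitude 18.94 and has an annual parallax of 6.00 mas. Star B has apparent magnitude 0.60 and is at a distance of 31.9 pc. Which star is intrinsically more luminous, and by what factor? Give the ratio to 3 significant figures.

Star A: p = 6.00 mas = 6.00×10^-3″ → d = 1/p = 166.7 pc
Star A: M = m − 5 log₁₀ d + 5 = 18.94 − 5·2.2218 + 5 = 12.831
Star B: M = m − 5 log₁₀ d + 5 = 0.60 − 5·1.5038 + 5 = -1.919
ΔM = M_A − M_B = 12.831 − (-1.919) = 14.750; smaller M is more luminous → Star B.
L ratio = 10^(0.4 |ΔM|) = 10^5.900 = 794100

Star B is more luminous, by a factor of 794000.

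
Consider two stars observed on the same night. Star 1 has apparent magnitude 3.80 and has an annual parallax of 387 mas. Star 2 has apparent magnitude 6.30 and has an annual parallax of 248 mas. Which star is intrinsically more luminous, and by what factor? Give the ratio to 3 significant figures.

Star 1: p = 387 mas = 0.387″ → d = 1/p = 2.584 pc
Star 1: M = m − 5 log₁₀ d + 5 = 3.80 − 5·0.4123 + 5 = 6.739
Star 2: p = 248 mas = 0.248″ → d = 1/p = 4.032 pc
Star 2: M = m − 5 log₁₀ d + 5 = 6.30 − 5·0.6055 + 5 = 8.272
ΔM = M_1 − M_2 = 6.739 − (8.272) = -1.534; smaller M is more luminous → Star 1.
L ratio = 10^(0.4 |ΔM|) = 10^0.613 = 4.107

Star 1 is more luminous, by a factor of 4.11.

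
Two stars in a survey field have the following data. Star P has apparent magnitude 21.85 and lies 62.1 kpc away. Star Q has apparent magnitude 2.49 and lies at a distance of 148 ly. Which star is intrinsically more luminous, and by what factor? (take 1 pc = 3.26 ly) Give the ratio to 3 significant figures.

Star P: d = 62.1 kpc = 62100 pc
Star P: M = m − 5 log₁₀ d + 5 = 21.85 − 5·4.7931 + 5 = 2.885
Star Q: d = 148 ly / 3.26 = 45.40 pc
Star Q: M = m − 5 log₁₀ d + 5 = 2.49 − 5·1.6570 + 5 = -0.795
ΔM = M_P − M_Q = 2.885 − (-0.795) = 3.680; smaller M is more luminous → Star Q.
L ratio = 10^(0.4 |ΔM|) = 10^1.472 = 29.64

Star Q is more luminous, by a factor of 29.6.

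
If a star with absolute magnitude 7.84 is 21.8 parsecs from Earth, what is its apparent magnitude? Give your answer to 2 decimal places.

m = M + 5 log₁₀ d − 5 = 7.84 + 5·1.3385 − 5 = 9.532

m ≈ 9.53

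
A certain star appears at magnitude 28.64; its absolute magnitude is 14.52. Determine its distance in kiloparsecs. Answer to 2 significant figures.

μ = m − M = 14.120
m − M = 5 log₁₀ d − 5
log₁₀ d = (m − M)/5 + 1 = 3.8240
d = 10^3.8240 = 6668 pc
= 6.668 kpc

d ≈ 6.7 kpc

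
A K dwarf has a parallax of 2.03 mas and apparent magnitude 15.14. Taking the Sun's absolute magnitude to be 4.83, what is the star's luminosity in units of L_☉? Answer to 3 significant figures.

d = 1/p = 1000/2.03 mas = 492.6 pc
M = m − 5 log₁₀ d + 5 = 15.14 − 5·2.6925 + 5 = 6.677
M − M_☉ = 6.677 − 4.83 = 1.847
L/L_☉ = 10^(−0.4 × 1.847) = 0.1824

L/L_☉ ≈ 0.182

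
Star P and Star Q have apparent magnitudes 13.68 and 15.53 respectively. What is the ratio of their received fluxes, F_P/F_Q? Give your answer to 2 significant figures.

Magnitude difference = -1.85
Flux ratio = 10^(−0.4 Δm) = 10^(−0.4 × -1.85) = 10^0.740 = 5.495

F_P/F_Q ≈ 5.5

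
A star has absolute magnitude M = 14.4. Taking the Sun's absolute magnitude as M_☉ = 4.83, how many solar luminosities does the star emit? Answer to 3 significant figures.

M − M_☉ = 14.4 − 4.83 = 9.570
L/L_☉ = 10^(−0.4 (M − M_☉)) = 10^-3.828 = 1.486×10^-4

L/L_☉ ≈ 1.49×10^-4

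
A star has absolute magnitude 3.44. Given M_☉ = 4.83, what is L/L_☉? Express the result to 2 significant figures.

L/L_☉ ≈ 3.6

M − M_☉ = 3.44 − 4.83 = -1.390
L/L_☉ = 10^(−0.4 (M − M_☉)) = 10^0.556 = 3.597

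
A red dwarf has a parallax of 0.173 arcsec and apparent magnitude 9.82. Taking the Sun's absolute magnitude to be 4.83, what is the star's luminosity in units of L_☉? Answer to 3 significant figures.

d = 1/p = 1/0.173″ = 5.780 pc
M = m − 5 log₁₀ d + 5 = 9.82 − 5·0.7620 + 5 = 11.010
M − M_☉ = 11.010 − 4.83 = 6.180
L/L_☉ = 10^(−0.4 × 6.180) = 3.372×10^-3

L/L_☉ ≈ 3.37×10^-3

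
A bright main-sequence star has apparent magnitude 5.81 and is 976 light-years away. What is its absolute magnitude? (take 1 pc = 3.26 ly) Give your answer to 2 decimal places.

d = 976 ly / 3.26 = 299.4 pc
5 log₁₀(d/10 pc) = 5 log₁₀(299.4) − 5 = 7.381
M = m − 5 log₁₀(d/10) = 5.81 − 7.381 = -1.571

M ≈ -1.57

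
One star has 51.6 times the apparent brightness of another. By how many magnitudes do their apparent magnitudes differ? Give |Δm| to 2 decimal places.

Pogson: Δm = −2.5 log₁₀(ratio) = −2.5 log₁₀(51.6) = −2.5 × 1.7126 = -4.282

|Δm| ≈ 4.28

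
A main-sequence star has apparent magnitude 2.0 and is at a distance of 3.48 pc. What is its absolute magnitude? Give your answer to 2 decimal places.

5 log₁₀(d/10 pc) = 5 log₁₀(3.480) − 5 = -2.292
M = m − 5 log₁₀(d/10) = 2.0 + 2.292 = 4.292

M ≈ 4.29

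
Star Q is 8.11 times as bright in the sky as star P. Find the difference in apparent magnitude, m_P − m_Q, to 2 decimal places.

Pogson: Δm = −2.5 log₁₀(ratio) = −2.5 log₁₀(8.11) = −2.5 × 0.9090 = -2.273
Star Q is brighter so has the smaller magnitude: m_P − m_Q is positive.

m_P − m_Q ≈ 2.27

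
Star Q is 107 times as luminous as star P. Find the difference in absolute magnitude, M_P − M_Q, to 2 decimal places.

M_P − M_Q ≈ 5.07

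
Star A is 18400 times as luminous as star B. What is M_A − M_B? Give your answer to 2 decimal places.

M_A − M_B ≈ -10.66

Pogson: ΔM = −2.5 log₁₀(ratio) = −2.5 log₁₀(18400) = −2.5 × 4.2648 = -10.662
Star A is brighter, so it has the smaller magnitude: the difference is negative.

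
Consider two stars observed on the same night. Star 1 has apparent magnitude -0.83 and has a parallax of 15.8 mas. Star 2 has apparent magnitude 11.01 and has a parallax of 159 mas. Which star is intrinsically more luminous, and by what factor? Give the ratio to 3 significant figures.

Star 1 is more luminous, by a factor of 5.51×10^6.

Star 1: p = 15.8 mas = 0.0158″ → d = 1/p = 63.29 pc
Star 1: M = m − 5 log₁₀ d + 5 = -0.83 − 5·1.8013 + 5 = -4.837
Star 2: p = 159 mas = 0.159″ → d = 1/p = 6.289 pc
Star 2: M = m − 5 log₁₀ d + 5 = 11.01 − 5·0.7986 + 5 = 12.017
ΔM = M_1 − M_2 = -4.837 − (12.017) = -16.854; smaller M is more luminous → Star 1.
L ratio = 10^(0.4 |ΔM|) = 10^6.741 = 5.514×10^6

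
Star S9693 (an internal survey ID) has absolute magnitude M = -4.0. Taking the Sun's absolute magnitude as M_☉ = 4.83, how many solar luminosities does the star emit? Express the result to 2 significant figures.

M − M_☉ = -4.0 − 4.83 = -8.830
L/L_☉ = 10^(−0.4 (M − M_☉)) = 10^3.532 = 3404

L/L_☉ ≈ 3400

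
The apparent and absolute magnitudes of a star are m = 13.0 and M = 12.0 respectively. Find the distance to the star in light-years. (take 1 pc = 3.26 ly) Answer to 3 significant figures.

μ = m − M = 1.000
m − M = 5 log₁₀ d − 5
log₁₀ d = (m − M)/5 + 1 = 1.2000
d = 10^1.2000 = 15.85 pc
= 51.67 ly

d ≈ 51.7 ly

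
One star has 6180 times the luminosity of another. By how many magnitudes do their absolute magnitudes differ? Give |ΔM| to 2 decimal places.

|ΔM| ≈ 9.48

Pogson: ΔM = −2.5 log₁₀(ratio) = −2.5 log₁₀(6180) = −2.5 × 3.7910 = -9.477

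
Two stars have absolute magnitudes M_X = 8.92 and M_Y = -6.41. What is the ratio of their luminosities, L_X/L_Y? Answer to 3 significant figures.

L_X/L_Y ≈ 7.38×10^-7

ΔM = M_X − M_Y = 15.33
L_X/L_Y = 10^(−0.4 ΔM) = 10^-6.132 = 7.379×10^-7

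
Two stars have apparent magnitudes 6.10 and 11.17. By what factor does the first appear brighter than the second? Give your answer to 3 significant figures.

107

Magnitude difference = -5.07
Flux ratio = 10^(−0.4 Δm) = 10^(−0.4 × -5.07) = 10^2.028 = 106.7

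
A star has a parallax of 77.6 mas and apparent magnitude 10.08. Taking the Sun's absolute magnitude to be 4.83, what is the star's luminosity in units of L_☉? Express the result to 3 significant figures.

L/L_☉ ≈ 0.0132

d = 1/p = 1000/77.6 mas = 12.89 pc
M = m − 5 log₁₀ d + 5 = 10.08 − 5·1.1101 + 5 = 9.529
M − M_☉ = 9.529 − 4.83 = 4.699
L/L_☉ = 10^(−0.4 × 4.699) = 0.01319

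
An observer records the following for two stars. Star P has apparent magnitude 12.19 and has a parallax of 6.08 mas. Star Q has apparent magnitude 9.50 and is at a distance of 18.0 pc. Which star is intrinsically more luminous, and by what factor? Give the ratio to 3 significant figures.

Star P is more luminous, by a factor of 7.01.

Star P: p = 6.08 mas = 6.08×10^-3″ → d = 1/p = 164.5 pc
Star P: M = m − 5 log₁₀ d + 5 = 12.19 − 5·2.2161 + 5 = 6.110
Star Q: M = m − 5 log₁₀ d + 5 = 9.50 − 5·1.2553 + 5 = 8.224
ΔM = M_P − M_Q = 6.110 − (8.224) = -2.114; smaller M is more luminous → Star P.
L ratio = 10^(0.4 |ΔM|) = 10^0.846 = 7.009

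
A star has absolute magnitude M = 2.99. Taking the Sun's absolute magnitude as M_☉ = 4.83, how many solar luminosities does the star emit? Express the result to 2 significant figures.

M − M_☉ = 2.99 − 4.83 = -1.840
L/L_☉ = 10^(−0.4 (M − M_☉)) = 10^0.736 = 5.445

L/L_☉ ≈ 5.4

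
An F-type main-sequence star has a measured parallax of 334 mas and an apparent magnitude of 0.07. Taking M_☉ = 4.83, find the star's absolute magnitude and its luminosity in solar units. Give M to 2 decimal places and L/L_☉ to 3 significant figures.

M ≈ 2.69; L/L_☉ ≈ 7.19

d = 1/p = 1000/334 mas = 2.994 pc
M = m − 5 log₁₀ d + 5 = 0.07 − 5·0.4763 + 5 = 2.689
M − M_☉ = 2.689 − 4.83 = -2.141
L/L_☉ = 10^(−0.4 × -2.141) = 7.186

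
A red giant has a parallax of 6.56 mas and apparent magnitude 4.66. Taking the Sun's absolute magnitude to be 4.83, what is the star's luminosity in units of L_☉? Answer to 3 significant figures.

L/L_☉ ≈ 272

d = 1/p = 1000/6.56 mas = 152.4 pc
M = m − 5 log₁₀ d + 5 = 4.66 − 5·2.1831 + 5 = -1.255
M − M_☉ = -1.255 − 4.83 = -6.085
L/L_☉ = 10^(−0.4 × -6.085) = 271.8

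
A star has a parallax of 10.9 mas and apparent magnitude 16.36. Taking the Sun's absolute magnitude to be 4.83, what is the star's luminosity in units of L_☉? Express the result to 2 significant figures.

d = 1/p = 1000/10.9 mas = 91.74 pc
M = m − 5 log₁₀ d + 5 = 16.36 − 5·1.9626 + 5 = 11.547
M − M_☉ = 11.547 − 4.83 = 6.717
L/L_☉ = 10^(−0.4 × 6.717) = 2.057×10^-3

L/L_☉ ≈ 2.1×10^-3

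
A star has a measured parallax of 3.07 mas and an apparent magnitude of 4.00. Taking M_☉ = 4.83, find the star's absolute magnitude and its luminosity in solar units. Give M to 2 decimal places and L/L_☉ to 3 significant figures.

d = 1/p = 1000/3.07 mas = 325.7 pc
M = m − 5 log₁₀ d + 5 = 4.00 − 5·2.5129 + 5 = -3.564
M − M_☉ = -3.564 − 4.83 = -8.394
L/L_☉ = 10^(−0.4 × -8.394) = 2279

M ≈ -3.56; L/L_☉ ≈ 2280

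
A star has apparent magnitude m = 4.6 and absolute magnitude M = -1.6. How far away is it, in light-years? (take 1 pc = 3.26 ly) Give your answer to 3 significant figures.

d ≈ 567 ly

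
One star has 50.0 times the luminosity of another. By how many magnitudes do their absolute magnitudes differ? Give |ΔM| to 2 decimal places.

|ΔM| ≈ 4.25

Pogson: ΔM = −2.5 log₁₀(ratio) = −2.5 log₁₀(50.0) = −2.5 × 1.6990 = -4.247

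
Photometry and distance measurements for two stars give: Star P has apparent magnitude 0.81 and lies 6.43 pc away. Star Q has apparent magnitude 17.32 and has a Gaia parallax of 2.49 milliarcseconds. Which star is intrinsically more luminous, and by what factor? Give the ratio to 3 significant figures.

Star P: M = m − 5 log₁₀ d + 5 = 0.81 − 5·0.8082 + 5 = 1.769
Star Q: p = 2.49 mas = 2.49×10^-3″ → d = 1/p = 401.6 pc
Star Q: M = m − 5 log₁₀ d + 5 = 17.32 − 5·2.6038 + 5 = 9.301
ΔM = M_P − M_Q = 1.769 − (9.301) = -7.532; smaller M is more luminous → Star P.
L ratio = 10^(0.4 |ΔM|) = 10^3.013 = 1030

Star P is more luminous, by a factor of 1030.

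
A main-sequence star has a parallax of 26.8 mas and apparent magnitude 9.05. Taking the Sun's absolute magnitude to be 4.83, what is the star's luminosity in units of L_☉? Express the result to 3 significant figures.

L/L_☉ ≈ 0.286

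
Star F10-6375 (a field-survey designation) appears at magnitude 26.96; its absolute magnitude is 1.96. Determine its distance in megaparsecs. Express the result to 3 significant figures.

μ = m − M = 25.000
m − M = 5 log₁₀ d − 5
log₁₀ d = (m − M)/5 + 1 = 6.0000
d = 10^6.0000 = 1.000×10^6 pc
= 1.000 Mpc

d ≈ 1.00 Mpc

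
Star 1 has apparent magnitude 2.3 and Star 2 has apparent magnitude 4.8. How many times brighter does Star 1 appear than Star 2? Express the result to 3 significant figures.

Δm = 2.3 − (4.8) = -2.5
Flux ratio = 10^(−0.4 Δm) = 10^(−0.4 × -2.5) = 10^1.000 = 10.00

10.0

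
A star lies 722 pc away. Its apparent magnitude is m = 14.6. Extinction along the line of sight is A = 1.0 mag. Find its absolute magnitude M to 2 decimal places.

M ≈ 4.31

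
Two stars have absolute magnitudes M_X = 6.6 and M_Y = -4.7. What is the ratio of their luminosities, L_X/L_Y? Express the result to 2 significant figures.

L_X/L_Y ≈ 3.0×10^-5

ΔM = M_X − M_Y = 11.3
L_X/L_Y = 10^(−0.4 ΔM) = 10^-4.520 = 3.020×10^-5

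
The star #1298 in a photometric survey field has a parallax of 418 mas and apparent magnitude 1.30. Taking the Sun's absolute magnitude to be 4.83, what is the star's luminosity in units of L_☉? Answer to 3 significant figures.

d = 1/p = 1000/418 mas = 2.392 pc
M = m − 5 log₁₀ d + 5 = 1.30 − 5·0.3788 + 5 = 4.406
M − M_☉ = 4.406 − 4.83 = -0.424
L/L_☉ = 10^(−0.4 × -0.424) = 1.478

L/L_☉ ≈ 1.48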